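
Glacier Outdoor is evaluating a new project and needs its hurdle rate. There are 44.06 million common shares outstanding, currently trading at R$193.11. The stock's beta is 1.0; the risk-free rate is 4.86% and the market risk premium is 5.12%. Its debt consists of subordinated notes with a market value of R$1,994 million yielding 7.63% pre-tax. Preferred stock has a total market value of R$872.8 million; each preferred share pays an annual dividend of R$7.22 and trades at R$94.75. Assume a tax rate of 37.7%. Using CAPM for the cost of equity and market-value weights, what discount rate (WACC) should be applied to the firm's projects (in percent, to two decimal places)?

Cost of equity via CAPM: Re = 4.86% + 1.0 × 5.12% = 9.9800%.
Cost of preferred: Rp = 7.22 / 94.75 = 7.6201%.
Market value of equity E = 193.11 × 44.06m = 8508.4266m.
Total capital V = 8508.4266 + 872.8 + 1994 = 11375.2266.
Equity: weight = 8508.4266/11375.2266 = 0.7480; cost = 9.98%.
Preferred: weight = 872.8/11375.2266 = 0.0767; cost = 7.6201%.
Subordinated notes: weight = 1994/11375.2266 = 0.1753; after-tax cost = 7.63% × (1 − 37.7%) = 4.7535%.
WACC = 0.7480 × 9.9800% + 0.0767 × 7.6201% + 0.1753 × 4.7535% = 8.8828%.

8.88%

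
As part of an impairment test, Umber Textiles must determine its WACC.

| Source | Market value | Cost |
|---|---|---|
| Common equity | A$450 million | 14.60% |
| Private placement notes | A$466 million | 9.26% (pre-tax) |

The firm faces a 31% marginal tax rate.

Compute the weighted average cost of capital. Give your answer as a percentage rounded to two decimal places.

10.42%

Total capital V = 450 + 466 = 916.
Equity: weight = 450/916 = 0.4913; cost = 14.6%.
Private placement notes: weight = 466/916 = 0.5087; after-tax cost = 9.26% × (1 − 31%) = 6.3894%.
WACC = 0.4913 × 14.6000% + 0.5087 × 6.3894% = 10.4230%.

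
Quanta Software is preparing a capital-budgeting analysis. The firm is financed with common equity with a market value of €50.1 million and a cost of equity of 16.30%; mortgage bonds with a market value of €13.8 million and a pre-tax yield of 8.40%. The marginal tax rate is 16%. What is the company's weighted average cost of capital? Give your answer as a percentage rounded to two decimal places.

Total capital V = 50.1 + 13.8 = 63.9.
Equity: weight = 50.1/63.9 = 0.7840; cost = 16.3%.
Mortgage bonds: weight = 13.8/63.9 = 0.2160; after-tax cost = 8.4% × (1 − 16%) = 7.0560%.
WACC = 0.7840 × 16.3000% + 0.2160 × 7.0560% = 14.3036%.

14.30%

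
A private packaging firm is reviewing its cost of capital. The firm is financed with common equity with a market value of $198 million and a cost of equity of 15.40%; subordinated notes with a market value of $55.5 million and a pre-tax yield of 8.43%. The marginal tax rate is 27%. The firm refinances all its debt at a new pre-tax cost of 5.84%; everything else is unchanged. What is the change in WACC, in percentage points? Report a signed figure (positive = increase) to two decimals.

-0.41 pp

Current WACC:
Total capital V = 198 + 55.5 = 253.5.
Equity: weight = 198/253.5 = 0.7811; cost = 15.4%.
Subordinated notes: weight = 55.5/253.5 = 0.2189; after-tax cost = 8.43% × (1 − 27%) = 6.1539%.
WACC = 0.7811 × 15.4000% + 0.2189 × 6.1539% = 13.3757%.
After the change:
Total capital V = 198 + 55.5 = 253.5.
Equity: weight = 198/253.5 = 0.7811; cost = 15.4%.
Subordinated notes: weight = 55.5/253.5 = 0.2189; after-tax cost = 5.84% × (1 − 27%) = 4.2632%.
WACC = 0.7811 × 15.4000% + 0.2189 × 4.2632% = 12.9618%.
Change in WACC = 12.9618% − 13.3757% = -0.4139 pp.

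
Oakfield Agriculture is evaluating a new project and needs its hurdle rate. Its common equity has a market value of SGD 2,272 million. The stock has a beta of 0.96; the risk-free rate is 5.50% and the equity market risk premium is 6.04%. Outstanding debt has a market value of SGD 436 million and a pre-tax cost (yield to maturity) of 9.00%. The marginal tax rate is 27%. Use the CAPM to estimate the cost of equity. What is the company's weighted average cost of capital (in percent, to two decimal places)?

Cost of equity via CAPM: Re = 5.5% + 0.96 × 6.04% = 11.2984%.
Total capital V = 2272 + 436 = 2708.
Equity: weight = 2272/2708 = 0.8390; cost = 11.2984%.
Debt: weight = 436/2708 = 0.1610; after-tax cost = 9% × (1 − 27%) = 6.5700%.
WACC = 0.8390 × 11.2984% + 0.1610 × 6.5700% = 10.5371%.

10.54%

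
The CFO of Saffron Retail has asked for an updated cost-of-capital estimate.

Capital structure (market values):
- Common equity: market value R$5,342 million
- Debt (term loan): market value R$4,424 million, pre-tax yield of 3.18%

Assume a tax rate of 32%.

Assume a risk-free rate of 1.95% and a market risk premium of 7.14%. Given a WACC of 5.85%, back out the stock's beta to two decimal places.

0.97

Total capital V = 5342 + 4424 = 9766.
Equity weight = 5342/9766 = 0.5470.
Term loan weight = 4424/9766 = 0.4530.
Debt contribution = 0.4530 × 3.18% × (1 − 32%) = 0.9796%.
Required equity contribution = 5.85% − 0.9796% = 4.8704%  ⇒  Re = 8.9039%.
CAPM: 8.9039% = 1.95% + β × 7.14%  ⇒  β = 0.9739.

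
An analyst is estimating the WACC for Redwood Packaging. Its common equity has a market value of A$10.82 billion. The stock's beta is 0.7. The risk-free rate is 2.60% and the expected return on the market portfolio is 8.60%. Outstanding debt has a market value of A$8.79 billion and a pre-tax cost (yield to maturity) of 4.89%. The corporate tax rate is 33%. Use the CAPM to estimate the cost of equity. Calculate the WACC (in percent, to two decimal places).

Market risk premium = 8.6% − 2.6% = 6.0%.
Cost of equity via CAPM: Re = 2.6% + 0.7 × 6.0% = 6.8000%.
Total capital V = 10.82 + 8.79 = 19.61.
Equity: weight = 10.82/19.61 = 0.5518; cost = 6.8%.
Debt: weight = 8.79/19.61 = 0.4482; after-tax cost = 4.89% × (1 − 33%) = 3.2763%.
WACC = 0.5518 × 6.8000% + 0.4482 × 3.2763% = 5.2205%.

5.22%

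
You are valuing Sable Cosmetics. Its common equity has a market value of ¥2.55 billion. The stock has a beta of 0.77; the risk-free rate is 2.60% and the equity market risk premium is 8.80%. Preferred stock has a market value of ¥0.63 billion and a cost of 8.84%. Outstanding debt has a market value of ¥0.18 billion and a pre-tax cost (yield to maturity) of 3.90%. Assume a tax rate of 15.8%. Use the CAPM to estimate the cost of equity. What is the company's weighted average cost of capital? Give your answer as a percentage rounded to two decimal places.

8.95%

Cost of equity via CAPM: Re = 2.6% + 0.77 × 8.8% = 9.3760%.
Total capital V = 2.55 + 0.63 + 0.18 = 3.36.
Equity: weight = 2.55/3.36 = 0.7589; cost = 9.376%.
Preferred: weight = 0.63/3.36 = 0.1875; cost = 8.84%.
Debt: weight = 0.18/3.36 = 0.0536; after-tax cost = 3.9% × (1 − 15.8%) = 3.2838%.
WACC = 0.7589 × 9.3760% + 0.1875 × 8.8400% + 0.0536 × 3.2838% = 8.9491%.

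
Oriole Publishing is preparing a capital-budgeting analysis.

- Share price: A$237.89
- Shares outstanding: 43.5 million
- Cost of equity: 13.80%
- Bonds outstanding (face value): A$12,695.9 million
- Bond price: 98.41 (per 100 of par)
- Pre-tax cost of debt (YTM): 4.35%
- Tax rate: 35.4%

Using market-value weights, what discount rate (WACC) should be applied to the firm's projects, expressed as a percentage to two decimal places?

Market value of equity E = 237.89 × 43.5m = 10348.215m. Market value of debt D = 12695.9m × 98.41/100 = 12494.03519m.
Total capital V = 10348.215 + 12494.03519 = 22842.25019.
Equity: weight = 10348.215/22842.25019 = 0.4530; cost = 13.8%.
Bonds outstanding: weight = 12494.03519/22842.25019 = 0.5470; after-tax cost = 4.35% × (1 − 35.4%) = 2.8101%.
WACC = 0.4530 × 13.8000% + 0.5470 × 2.8101% = 7.7888%.

7.79%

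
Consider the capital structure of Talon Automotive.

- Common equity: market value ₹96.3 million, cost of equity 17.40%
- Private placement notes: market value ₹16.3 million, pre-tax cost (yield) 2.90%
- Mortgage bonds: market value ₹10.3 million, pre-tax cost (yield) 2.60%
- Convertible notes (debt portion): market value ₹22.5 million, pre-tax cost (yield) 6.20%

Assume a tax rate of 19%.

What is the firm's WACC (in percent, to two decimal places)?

12.71%

Total capital V = 96.3 + 16.3 + 10.3 + 22.5 = 145.4.
Equity: weight = 96.3/145.4 = 0.6623; cost = 17.4%.
Private placement notes: weight = 16.3/145.4 = 0.1121; after-tax cost = 2.9% × (1 − 19%) = 2.3490%.
Mortgage bonds: weight = 10.3/145.4 = 0.0708; after-tax cost = 2.6% × (1 − 19%) = 2.1060%.
Convertible notes (debt portion): weight = 22.5/145.4 = 0.1547; after-tax cost = 6.2% × (1 − 19%) = 5.0220%.
WACC = 0.6623 × 17.4000% + 0.1121 × 2.3490% + 0.0708 × 2.1060% + 0.1547 × 5.0220% = 12.7139%.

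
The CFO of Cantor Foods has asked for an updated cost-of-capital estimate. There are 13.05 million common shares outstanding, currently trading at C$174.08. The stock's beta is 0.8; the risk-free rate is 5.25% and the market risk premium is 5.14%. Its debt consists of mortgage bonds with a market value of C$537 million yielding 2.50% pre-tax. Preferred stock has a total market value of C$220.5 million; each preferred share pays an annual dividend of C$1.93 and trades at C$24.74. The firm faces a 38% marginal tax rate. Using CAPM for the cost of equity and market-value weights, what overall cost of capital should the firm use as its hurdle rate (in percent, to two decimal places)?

7.86%

Cost of equity via CAPM: Re = 5.25% + 0.8 × 5.14% = 9.3620%.
Cost of preferred: Rp = 1.93 / 24.74 = 7.8011%.
Market value of equity E = 174.08 × 13.05m = 2271.744m.
Total capital V = 2271.744 + 220.5 + 537 = 3029.244.
Equity: weight = 2271.744/3029.244 = 0.7499; cost = 9.362%.
Preferred: weight = 220.5/3029.244 = 0.0728; cost = 7.8011%.
Mortgage bonds: weight = 537/3029.244 = 0.1773; after-tax cost = 2.5% × (1 − 38%) = 1.5500%.
WACC = 0.7499 × 9.3620% + 0.0728 × 7.8011% + 0.1773 × 1.5500% = 7.8635%.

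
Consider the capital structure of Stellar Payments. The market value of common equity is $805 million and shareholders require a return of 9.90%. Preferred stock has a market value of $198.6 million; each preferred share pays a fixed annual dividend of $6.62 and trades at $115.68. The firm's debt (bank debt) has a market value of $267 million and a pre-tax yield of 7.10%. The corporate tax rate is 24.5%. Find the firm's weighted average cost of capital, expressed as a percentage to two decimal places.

Cost of preferred: Rp = 6.62 / 115.68 = 5.7227%.
Total capital V = 805 + 198.6 + 267 = 1270.6.
Equity: weight = 805/1270.6 = 0.6336; cost = 9.9%.
Preferred: weight = 198.6/1270.6 = 0.1563; cost = 5.7227%.
Bank debt: weight = 267/1270.6 = 0.2101; after-tax cost = 7.1% × (1 − 24.5%) = 5.3605%.
WACC = 0.6336 × 9.9000% + 0.1563 × 5.7227% + 0.2101 × 5.3605% = 8.2932%.

8.29%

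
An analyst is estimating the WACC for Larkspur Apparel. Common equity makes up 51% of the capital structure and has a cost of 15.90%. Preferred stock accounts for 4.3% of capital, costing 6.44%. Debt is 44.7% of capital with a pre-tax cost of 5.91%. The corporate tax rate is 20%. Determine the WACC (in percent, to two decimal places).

10.50%

After-tax cost of debt = 5.91% × (1 − 20%) = 4.7280%.
WACC = 0.510 × 15.9000% + 0.043 × 6.4400% + 0.447 × 4.7280% = 10.4993%.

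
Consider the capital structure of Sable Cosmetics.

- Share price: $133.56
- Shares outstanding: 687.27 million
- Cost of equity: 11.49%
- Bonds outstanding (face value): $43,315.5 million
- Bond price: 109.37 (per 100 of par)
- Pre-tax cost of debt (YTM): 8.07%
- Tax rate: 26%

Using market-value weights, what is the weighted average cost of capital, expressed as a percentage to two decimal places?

Market value of equity E = 133.56 × 687.27m = 91791.7812m. Market value of debt D = 43315.5m × 109.37/100 = 47374.16235m.
Total capital V = 91791.7812 + 47374.16235 = 139165.94355.
Equity: weight = 91791.7812/139165.94355 = 0.6596; cost = 11.49%.
Bonds outstanding: weight = 47374.16235/139165.94355 = 0.3404; after-tax cost = 8.07% × (1 − 26%) = 5.9718%.
WACC = 0.6596 × 11.4900% + 0.3404 × 5.9718% = 9.6115%.

9.61%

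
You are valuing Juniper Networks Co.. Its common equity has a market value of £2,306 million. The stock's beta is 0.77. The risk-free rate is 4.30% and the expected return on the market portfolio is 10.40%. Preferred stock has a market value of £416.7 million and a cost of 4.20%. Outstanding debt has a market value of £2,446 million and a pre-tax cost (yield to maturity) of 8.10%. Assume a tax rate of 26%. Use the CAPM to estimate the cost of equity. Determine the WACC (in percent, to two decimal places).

7.19%

Market risk premium = 10.4% − 4.3% = 6.1%.
Cost of equity via CAPM: Re = 4.3% + 0.77 × 6.1% = 8.9970%.
Total capital V = 2306 + 416.7 + 2446 = 5168.7.
Equity: weight = 2306/5168.7 = 0.4461; cost = 8.997%.
Preferred: weight = 416.7/5168.7 = 0.0806; cost = 4.2%.
Debt: weight = 2446/5168.7 = 0.4732; after-tax cost = 8.1% × (1 − 26%) = 5.9940%.
WACC = 0.4461 × 8.9970% + 0.0806 × 4.2000% + 0.4732 × 5.9940% = 7.1891%.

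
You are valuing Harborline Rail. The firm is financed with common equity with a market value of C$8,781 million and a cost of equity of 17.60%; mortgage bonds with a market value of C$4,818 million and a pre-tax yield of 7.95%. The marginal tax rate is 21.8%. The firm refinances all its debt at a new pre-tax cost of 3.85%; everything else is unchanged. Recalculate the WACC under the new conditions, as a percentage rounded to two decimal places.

12.43%

After the change:
Total capital V = 8781 + 4818 = 13599.
Equity: weight = 8781/13599 = 0.6457; cost = 17.6%.
Mortgage bonds: weight = 4818/13599 = 0.3543; after-tax cost = 3.85% × (1 − 21.8%) = 3.0107%.
WACC = 0.6457 × 17.6000% + 0.3543 × 3.0107% = 12.4311%.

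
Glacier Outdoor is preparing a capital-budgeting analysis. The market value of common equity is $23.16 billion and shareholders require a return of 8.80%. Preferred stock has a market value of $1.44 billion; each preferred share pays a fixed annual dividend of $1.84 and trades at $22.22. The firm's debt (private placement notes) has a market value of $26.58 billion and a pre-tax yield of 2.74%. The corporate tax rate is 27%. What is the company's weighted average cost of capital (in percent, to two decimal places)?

Cost of preferred: Rp = 1.84 / 22.22 = 8.2808%.
Total capital V = 23.16 + 1.44 + 26.58 = 51.18.
Equity: weight = 23.16/51.18 = 0.4525; cost = 8.8%.
Preferred: weight = 1.44/51.18 = 0.0281; cost = 8.2808%.
Private placement notes: weight = 26.58/51.18 = 0.5193; after-tax cost = 2.74% × (1 − 27%) = 2.0002%.
WACC = 0.4525 × 8.8000% + 0.0281 × 8.2808% + 0.5193 × 2.0002% = 5.2540%.

5.25%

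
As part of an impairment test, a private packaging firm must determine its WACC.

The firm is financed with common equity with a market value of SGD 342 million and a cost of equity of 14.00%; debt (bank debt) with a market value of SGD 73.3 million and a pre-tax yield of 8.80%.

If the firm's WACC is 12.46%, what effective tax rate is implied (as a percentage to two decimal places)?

40.06%

Total capital V = 342 + 73.3 = 415.3.
Equity weight = 342/415.3 = 0.8235.
Bank debt weight = 73.3/415.3 = 0.1765.
Equity contribution = 0.8235 × 14% = 11.5290%.
Debt contribution must be 12.46% − 11.5290% = 0.9310%.
0.1765 × 8.8% × (1 − T) = 0.9310%  ⇒  (1 − T) = 0.5994.
T = 40.0598%.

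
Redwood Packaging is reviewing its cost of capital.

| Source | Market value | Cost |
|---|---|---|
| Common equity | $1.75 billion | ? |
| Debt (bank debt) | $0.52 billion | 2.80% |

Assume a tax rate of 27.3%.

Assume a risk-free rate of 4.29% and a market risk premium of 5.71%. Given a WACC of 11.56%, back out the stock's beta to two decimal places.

1.77

Total capital V = 1.75 + 0.52 = 2.27.
Equity weight = 1.75/2.27 = 0.7709.
Bank debt weight = 0.52/2.27 = 0.2291.
Debt contribution = 0.2291 × 2.8% × (1 − 27.3%) = 0.4663%.
Required equity contribution = 11.56% − 0.4663% = 11.0937%  ⇒  Re = 14.3901%.
CAPM: 14.3901% = 4.29% + β × 5.71%  ⇒  β = 1.7688.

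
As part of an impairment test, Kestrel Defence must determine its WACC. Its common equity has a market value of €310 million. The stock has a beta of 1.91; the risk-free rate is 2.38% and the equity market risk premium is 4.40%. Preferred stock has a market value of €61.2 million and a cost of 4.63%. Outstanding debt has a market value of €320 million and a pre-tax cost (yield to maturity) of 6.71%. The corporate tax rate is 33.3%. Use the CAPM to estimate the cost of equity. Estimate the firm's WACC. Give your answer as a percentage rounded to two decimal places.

7.32%

Cost of equity via CAPM: Re = 2.38% + 1.91 × 4.4% = 10.7840%.
Total capital V = 310 + 61.2 + 320 = 691.2.
Equity: weight = 310/691.2 = 0.4485; cost = 10.784%.
Preferred: weight = 61.2/691.2 = 0.0885; cost = 4.63%.
Debt: weight = 320/691.2 = 0.4630; after-tax cost = 6.71% × (1 − 33.3%) = 4.4756%.
WACC = 0.4485 × 10.7840% + 0.0885 × 4.6300% + 0.4630 × 4.4756% = 7.3185%.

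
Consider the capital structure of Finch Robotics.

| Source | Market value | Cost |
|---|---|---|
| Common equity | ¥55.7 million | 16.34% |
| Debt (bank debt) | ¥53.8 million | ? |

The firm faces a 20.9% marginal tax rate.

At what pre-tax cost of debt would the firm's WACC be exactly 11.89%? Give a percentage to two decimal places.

9.21%

Total capital V = 55.7 + 53.8 = 109.5.
Equity weight = 55.7/109.5 = 0.5087.
Bank debt weight = 53.8/109.5 = 0.4913.
Equity contribution = 0.5087 × 16.34% = 8.3118%.
Remaining for debt = 11.89% − 8.3118% = 3.5782%.
Rd × (1 − 20.9%) × 0.4913 = 3.5782%  ⇒  Rd = 9.2071%.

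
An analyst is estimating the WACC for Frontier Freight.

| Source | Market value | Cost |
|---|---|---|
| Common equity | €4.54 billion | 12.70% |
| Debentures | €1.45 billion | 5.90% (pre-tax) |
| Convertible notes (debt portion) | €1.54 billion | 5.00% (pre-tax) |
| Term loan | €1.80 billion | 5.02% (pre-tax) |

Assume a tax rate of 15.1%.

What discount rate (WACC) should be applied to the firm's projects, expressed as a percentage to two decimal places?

8.48%

Total capital V = 4.54 + 1.45 + 1.54 + 1.8 = 9.33.
Equity: weight = 4.54/9.33 = 0.4866; cost = 12.7%.
Debentures: weight = 1.45/9.33 = 0.1554; after-tax cost = 5.9% × (1 − 15.1%) = 5.0091%.
Convertible notes (debt portion): weight = 1.54/9.33 = 0.1651; after-tax cost = 5% × (1 − 15.1%) = 4.2450%.
Term loan: weight = 1.8/9.33 = 0.1929; after-tax cost = 5.02% × (1 − 15.1%) = 4.2620%.
WACC = 0.4866 × 12.7000% + 0.1554 × 5.0091% + 0.1651 × 4.2450% + 0.1929 × 4.2620% = 8.4812%.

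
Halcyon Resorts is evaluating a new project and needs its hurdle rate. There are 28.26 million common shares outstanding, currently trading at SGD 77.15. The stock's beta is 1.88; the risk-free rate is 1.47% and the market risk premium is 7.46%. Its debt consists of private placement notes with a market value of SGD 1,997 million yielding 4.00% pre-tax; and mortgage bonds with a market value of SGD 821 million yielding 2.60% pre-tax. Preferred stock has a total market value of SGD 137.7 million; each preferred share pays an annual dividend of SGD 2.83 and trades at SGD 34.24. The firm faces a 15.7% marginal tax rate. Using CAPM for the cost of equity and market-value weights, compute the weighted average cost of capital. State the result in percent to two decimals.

8.46%

Cost of equity via CAPM: Re = 1.47% + 1.88 × 7.46% = 15.4948%.
Cost of preferred: Rp = 2.83 / 34.24 = 8.2652%.
Market value of equity E = 77.15 × 28.26m = 2180.259m.
Total capital V = 2180.259 + 137.7 + 1997 + 821 = 5135.959.
Equity: weight = 2180.259/5135.959 = 0.4245; cost = 15.4948%.
Preferred: weight = 137.7/5135.959 = 0.0268; cost = 8.2652%.
Private placement notes: weight = 1997/5135.959 = 0.3888; after-tax cost = 4% × (1 − 15.7%) = 3.3720%.
Mortgage bonds: weight = 821/5135.959 = 0.1599; after-tax cost = 2.6% × (1 − 15.7%) = 2.1918%.
WACC = 0.4245 × 15.4948% + 0.0268 × 8.2652% + 0.3888 × 3.3720% + 0.1599 × 2.1918% = 8.4608%.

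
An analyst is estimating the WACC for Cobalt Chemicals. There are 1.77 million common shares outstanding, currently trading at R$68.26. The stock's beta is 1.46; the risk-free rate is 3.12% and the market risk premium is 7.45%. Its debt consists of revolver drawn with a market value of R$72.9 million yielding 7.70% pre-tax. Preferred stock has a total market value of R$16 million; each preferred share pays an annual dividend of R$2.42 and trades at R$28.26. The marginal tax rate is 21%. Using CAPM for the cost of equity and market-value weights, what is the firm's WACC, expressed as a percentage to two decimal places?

Cost of equity via CAPM: Re = 3.12% + 1.46 × 7.45% = 13.9970%.
Cost of preferred: Rp = 2.42 / 28.26 = 8.5633%.
Market value of equity E = 68.26 × 1.77m = 120.8202m.
Total capital V = 120.8202 + 16 + 72.9 = 209.7202.
Equity: weight = 120.8202/209.7202 = 0.5761; cost = 13.997%.
Preferred: weight = 16/209.7202 = 0.0763; cost = 8.5633%.
Revolver drawn: weight = 72.9/209.7202 = 0.3476; after-tax cost = 7.7% × (1 − 21%) = 6.0830%.
WACC = 0.5761 × 13.9970% + 0.0763 × 8.5633% + 0.3476 × 6.0830% = 10.8315%.

10.83%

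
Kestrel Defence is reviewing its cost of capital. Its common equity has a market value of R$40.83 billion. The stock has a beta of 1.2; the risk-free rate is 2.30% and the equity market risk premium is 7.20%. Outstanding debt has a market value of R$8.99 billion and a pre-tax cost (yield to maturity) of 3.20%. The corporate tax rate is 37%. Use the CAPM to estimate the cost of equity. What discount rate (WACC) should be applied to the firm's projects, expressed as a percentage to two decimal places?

Cost of equity via CAPM: Re = 2.3% + 1.2 × 7.2% = 10.9400%.
Total capital V = 40.83 + 8.99 = 49.82.
Equity: weight = 40.83/49.82 = 0.8196; cost = 10.94%.
Debt: weight = 8.99/49.82 = 0.1804; after-tax cost = 3.2% × (1 − 37%) = 2.0160%.
WACC = 0.8196 × 10.9400% + 0.1804 × 2.0160% = 9.3297%.

9.33%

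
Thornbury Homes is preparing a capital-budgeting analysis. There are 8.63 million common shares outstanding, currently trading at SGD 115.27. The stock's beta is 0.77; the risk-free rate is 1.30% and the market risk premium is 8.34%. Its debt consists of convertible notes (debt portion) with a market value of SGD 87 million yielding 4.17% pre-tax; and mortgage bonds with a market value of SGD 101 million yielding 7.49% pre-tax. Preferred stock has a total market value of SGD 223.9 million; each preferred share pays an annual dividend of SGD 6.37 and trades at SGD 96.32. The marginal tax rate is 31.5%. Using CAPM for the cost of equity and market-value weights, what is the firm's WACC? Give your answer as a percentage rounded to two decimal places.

Cost of equity via CAPM: Re = 1.3% + 0.77 × 8.34% = 7.7218%.
Cost of preferred: Rp = 6.37 / 96.32 = 6.6134%.
Market value of equity E = 115.27 × 8.63m = 994.7801m.
Total capital V = 994.7801 + 223.9 + 87 + 101 = 1406.6801.
Equity: weight = 994.7801/1406.6801 = 0.7072; cost = 7.7218%.
Preferred: weight = 223.9/1406.6801 = 0.1592; cost = 6.6134%.
Convertible notes (debt portion): weight = 87/1406.6801 = 0.0618; after-tax cost = 4.17% × (1 − 31.5%) = 2.8565%.
Mortgage bonds: weight = 101/1406.6801 = 0.0718; after-tax cost = 7.49% × (1 − 31.5%) = 5.1307%.
WACC = 0.7072 × 7.7218% + 0.1592 × 6.6134% + 0.0618 × 2.8565% + 0.0718 × 5.1307% = 7.0584%.

7.06%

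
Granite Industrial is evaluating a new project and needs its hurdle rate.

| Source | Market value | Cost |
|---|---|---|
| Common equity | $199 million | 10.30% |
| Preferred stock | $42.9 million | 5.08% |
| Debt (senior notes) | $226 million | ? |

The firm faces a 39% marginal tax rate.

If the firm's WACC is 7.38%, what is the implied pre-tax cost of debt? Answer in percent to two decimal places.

8.60%

Total capital V = 199 + 42.9 + 226 = 467.9.
Equity weight = 199/467.9 = 0.4253.
Preferred weight = 42.9/467.9 = 0.0917.
Senior notes weight = 226/467.9 = 0.4830.
Equity contribution = 0.4253 × 10.3% = 4.3806%.
Preferred contribution = 0.0917 × 5.08% = 0.4658%.
Remaining for debt = 7.38% − 4.8464% = 2.5336%.
Rd × (1 − 39%) × 0.4830 = 2.5336%  ⇒  Rd = 8.5991%.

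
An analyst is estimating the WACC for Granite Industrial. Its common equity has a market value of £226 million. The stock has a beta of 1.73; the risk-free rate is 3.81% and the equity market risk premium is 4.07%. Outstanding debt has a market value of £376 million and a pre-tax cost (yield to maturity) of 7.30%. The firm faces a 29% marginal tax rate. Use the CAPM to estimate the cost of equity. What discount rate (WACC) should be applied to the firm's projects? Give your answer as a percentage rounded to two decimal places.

Cost of equity via CAPM: Re = 3.81% + 1.73 × 4.07% = 10.8511%.
Total capital V = 226 + 376 = 602.
Equity: weight = 226/602 = 0.3754; cost = 10.8511%.
Debt: weight = 376/602 = 0.6246; after-tax cost = 7.3% × (1 − 29%) = 5.1830%.
WACC = 0.3754 × 10.8511% + 0.6246 × 5.1830% = 7.3109%.

7.31%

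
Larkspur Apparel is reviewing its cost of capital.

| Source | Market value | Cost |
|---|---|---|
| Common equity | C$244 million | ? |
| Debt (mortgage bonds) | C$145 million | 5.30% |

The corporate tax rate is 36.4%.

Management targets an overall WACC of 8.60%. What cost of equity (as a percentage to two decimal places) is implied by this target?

Total capital V = 244 + 145 = 389.
Equity weight = 244/389 = 0.6272.
Mortgage bonds weight = 145/389 = 0.3728.
Debt contribution = 0.3728 × 5.3% × (1 − 36.4%) = 1.2565%.
Required equity contribution = 8.6% − 1.2565% = 7.3435%.
Re = 7.3435% / 0.6272 = 11.7075%.

11.71%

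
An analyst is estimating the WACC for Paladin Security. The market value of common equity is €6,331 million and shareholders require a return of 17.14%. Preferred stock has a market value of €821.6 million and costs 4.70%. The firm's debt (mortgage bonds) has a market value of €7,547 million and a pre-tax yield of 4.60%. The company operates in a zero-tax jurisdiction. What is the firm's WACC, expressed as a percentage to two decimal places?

Total capital V = 6331 + 821.6 + 7547 = 14699.6.
Equity: weight = 6331/14699.6 = 0.4307; cost = 17.14%.
Preferred: weight = 821.6/14699.6 = 0.0559; cost = 4.7%.
Mortgage bonds: weight = 7547/14699.6 = 0.5134; after-tax cost = 4.6% × (1 − 0%) = 4.6000%.
WACC = 0.4307 × 17.1400% + 0.0559 × 4.7000% + 0.5134 × 4.6000% = 10.0065%.

10.01%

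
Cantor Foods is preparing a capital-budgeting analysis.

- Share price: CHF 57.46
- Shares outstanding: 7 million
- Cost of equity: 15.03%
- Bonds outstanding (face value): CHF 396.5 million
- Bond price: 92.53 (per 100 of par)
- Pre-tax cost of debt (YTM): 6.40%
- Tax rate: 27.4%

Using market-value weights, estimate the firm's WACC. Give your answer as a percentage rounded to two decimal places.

Market value of equity E = 57.46 × 7m = 402.22m. Market value of debt D = 396.5m × 92.53/100 = 366.88145m.
Total capital V = 402.22 + 366.88145 = 769.10145.
Equity: weight = 402.22/769.10145 = 0.5230; cost = 15.03%.
Bonds outstanding: weight = 366.88145/769.10145 = 0.4770; after-tax cost = 6.4% × (1 − 27.4%) = 4.6464%.
WACC = 0.5230 × 15.0300% + 0.4770 × 4.6464% = 10.0768%.

10.08%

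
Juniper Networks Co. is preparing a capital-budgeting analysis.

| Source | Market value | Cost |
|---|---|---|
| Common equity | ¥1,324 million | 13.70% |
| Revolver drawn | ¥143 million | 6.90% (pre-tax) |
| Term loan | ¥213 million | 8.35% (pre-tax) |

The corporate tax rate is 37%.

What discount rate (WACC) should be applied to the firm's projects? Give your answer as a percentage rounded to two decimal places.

11.83%

Total capital V = 1324 + 143 + 213 = 1680.
Equity: weight = 1324/1680 = 0.7881; cost = 13.7%.
Revolver drawn: weight = 143/1680 = 0.0851; after-tax cost = 6.9% × (1 − 37%) = 4.3470%.
Term loan: weight = 213/1680 = 0.1268; after-tax cost = 8.35% × (1 − 37%) = 5.2605%.
WACC = 0.7881 × 13.7000% + 0.0851 × 4.3470% + 0.1268 × 5.2605% = 11.8339%.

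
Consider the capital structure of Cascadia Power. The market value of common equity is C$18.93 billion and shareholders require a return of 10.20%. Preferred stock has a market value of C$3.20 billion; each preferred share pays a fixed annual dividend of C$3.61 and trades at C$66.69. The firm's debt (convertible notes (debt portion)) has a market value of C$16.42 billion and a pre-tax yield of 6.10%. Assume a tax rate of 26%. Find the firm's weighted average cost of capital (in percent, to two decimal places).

Cost of preferred: Rp = 3.61 / 66.69 = 5.4131%.
Total capital V = 18.93 + 3.2 + 16.42 = 38.55.
Equity: weight = 18.93/38.55 = 0.4911; cost = 10.2%.
Preferred: weight = 3.2/38.55 = 0.0830; cost = 5.4131%.
Convertible notes (debt portion): weight = 16.42/38.55 = 0.4259; after-tax cost = 6.1% × (1 − 26%) = 4.5140%.
WACC = 0.4911 × 10.2000% + 0.0830 × 5.4131% + 0.4259 × 4.5140% = 7.3807%.

7.38%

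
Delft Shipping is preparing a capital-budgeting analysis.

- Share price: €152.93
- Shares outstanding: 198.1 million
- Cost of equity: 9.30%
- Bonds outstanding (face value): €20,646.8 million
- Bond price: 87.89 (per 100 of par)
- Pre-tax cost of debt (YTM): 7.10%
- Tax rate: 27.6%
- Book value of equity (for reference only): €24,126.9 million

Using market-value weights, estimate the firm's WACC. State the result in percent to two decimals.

7.74%

Market value of equity E = 152.93 × 198.1m = 30295.433m. Market value of debt D = 20646.8m × 87.89/100 = 18146.47252m.
Total capital V = 30295.433 + 18146.47252 = 48441.90552.
Equity: weight = 30295.433/48441.90552 = 0.6254; cost = 9.3%.
Bonds outstanding: weight = 18146.47252/48441.90552 = 0.3746; after-tax cost = 7.1% × (1 − 27.6%) = 5.1404%.
WACC = 0.6254 × 9.3000% + 0.3746 × 5.1404% = 7.7418%.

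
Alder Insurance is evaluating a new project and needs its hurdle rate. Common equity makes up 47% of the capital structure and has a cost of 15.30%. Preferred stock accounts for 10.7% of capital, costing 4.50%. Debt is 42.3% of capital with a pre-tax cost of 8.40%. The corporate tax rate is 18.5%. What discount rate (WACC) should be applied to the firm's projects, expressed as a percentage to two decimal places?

After-tax cost of debt = 8.4% × (1 − 18.5%) = 6.8460%.
WACC = 0.470 × 15.3000% + 0.107 × 4.5000% + 0.423 × 6.8460% = 10.5684%.

10.57%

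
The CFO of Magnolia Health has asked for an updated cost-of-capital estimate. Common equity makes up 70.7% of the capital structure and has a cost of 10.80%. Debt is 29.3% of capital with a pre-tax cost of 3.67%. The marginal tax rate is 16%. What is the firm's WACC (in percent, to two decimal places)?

8.54%

After-tax cost of debt = 3.67% × (1 − 16%) = 3.0828%.
WACC = 0.707 × 10.8000% + 0.293 × 3.0828% = 8.5389%.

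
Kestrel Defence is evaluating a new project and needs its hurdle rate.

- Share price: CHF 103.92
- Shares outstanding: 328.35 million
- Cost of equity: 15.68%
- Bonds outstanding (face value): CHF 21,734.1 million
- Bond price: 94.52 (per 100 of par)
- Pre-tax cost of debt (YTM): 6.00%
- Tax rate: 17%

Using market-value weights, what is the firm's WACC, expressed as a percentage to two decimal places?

11.66%

Market value of equity E = 103.92 × 328.35m = 34122.132m. Market value of debt D = 21734.1m × 94.52/100 = 20543.07132m.
Total capital V = 34122.132 + 20543.07132 = 54665.20332.
Equity: weight = 34122.132/54665.20332 = 0.6242; cost = 15.68%.
Bonds outstanding: weight = 20543.07132/54665.20332 = 0.3758; after-tax cost = 6% × (1 − 17%) = 4.9800%.
WACC = 0.6242 × 15.6800% + 0.3758 × 4.9800% = 11.6590%.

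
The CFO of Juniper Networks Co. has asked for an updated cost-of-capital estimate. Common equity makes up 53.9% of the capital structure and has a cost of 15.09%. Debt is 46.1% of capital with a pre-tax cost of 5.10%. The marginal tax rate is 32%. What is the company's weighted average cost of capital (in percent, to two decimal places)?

9.73%

After-tax cost of debt = 5.1% × (1 − 32%) = 3.4680%.
WACC = 0.539 × 15.0900% + 0.461 × 3.4680% = 9.7323%.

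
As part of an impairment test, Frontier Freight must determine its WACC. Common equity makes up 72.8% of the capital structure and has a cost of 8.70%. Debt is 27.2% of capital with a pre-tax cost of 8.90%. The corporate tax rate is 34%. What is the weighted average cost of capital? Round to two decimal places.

7.93%

After-tax cost of debt = 8.9% × (1 − 34%) = 5.8740%.
WACC = 0.728 × 8.7000% + 0.272 × 5.8740% = 7.9313%.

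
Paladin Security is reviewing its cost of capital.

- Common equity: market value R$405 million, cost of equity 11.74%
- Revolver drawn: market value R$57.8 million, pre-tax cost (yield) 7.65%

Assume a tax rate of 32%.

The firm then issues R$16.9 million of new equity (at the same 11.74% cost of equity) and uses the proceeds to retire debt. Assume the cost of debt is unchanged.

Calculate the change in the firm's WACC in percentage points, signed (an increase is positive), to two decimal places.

+0.24 pp

Current WACC:
Total capital V = 405 + 57.8 = 462.8.
Equity: weight = 405/462.8 = 0.8751; cost = 11.74%.
Revolver drawn: weight = 57.8/462.8 = 0.1249; after-tax cost = 7.65% × (1 − 32%) = 5.2020%.
WACC = 0.8751 × 11.7400% + 0.1249 × 5.2020% = 10.9235%.
After the change:
Total capital V = 421.9 + 40.9 = 462.8.
Equity: weight = 421.9/462.8 = 0.9116; cost = 11.74%.
Revolver drawn: weight = 40.9/462.8 = 0.0884; after-tax cost = 7.65% × (1 − 32%) = 5.2020%.
WACC = 0.9116 × 11.7400% + 0.0884 × 5.2020% = 11.1622%.
Change in WACC = 11.1622% − 10.9235% = 0.2387 pp.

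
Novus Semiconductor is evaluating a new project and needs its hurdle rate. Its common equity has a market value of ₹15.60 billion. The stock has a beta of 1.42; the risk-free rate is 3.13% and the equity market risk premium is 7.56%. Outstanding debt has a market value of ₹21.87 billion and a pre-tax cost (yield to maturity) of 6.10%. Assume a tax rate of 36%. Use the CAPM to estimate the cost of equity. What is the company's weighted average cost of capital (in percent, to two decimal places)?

8.05%

Cost of equity via CAPM: Re = 3.13% + 1.42 × 7.56% = 13.8652%.
Total capital V = 15.6 + 21.87 = 37.47.
Equity: weight = 15.6/37.47 = 0.4163; cost = 13.8652%.
Debt: weight = 21.87/37.47 = 0.5837; after-tax cost = 6.1% × (1 − 36%) = 3.9040%.
WACC = 0.4163 × 13.8652% + 0.5837 × 3.9040% = 8.0512%.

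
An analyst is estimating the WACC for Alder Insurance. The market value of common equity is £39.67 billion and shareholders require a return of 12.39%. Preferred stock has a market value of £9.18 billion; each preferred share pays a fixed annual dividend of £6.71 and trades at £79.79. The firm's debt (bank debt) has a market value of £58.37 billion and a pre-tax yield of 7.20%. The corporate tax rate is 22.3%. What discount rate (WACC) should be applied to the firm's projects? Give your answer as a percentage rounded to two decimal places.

8.35%

Cost of preferred: Rp = 6.71 / 79.79 = 8.4096%.
Total capital V = 39.67 + 9.18 + 58.37 = 107.22.
Equity: weight = 39.67/107.22 = 0.3700; cost = 12.39%.
Preferred: weight = 9.18/107.22 = 0.0856; cost = 8.4096%.
Bank debt: weight = 58.37/107.22 = 0.5444; after-tax cost = 7.2% × (1 − 22.3%) = 5.5944%.
WACC = 0.3700 × 12.3900% + 0.0856 × 8.4096% + 0.5444 × 5.5944% = 8.3497%.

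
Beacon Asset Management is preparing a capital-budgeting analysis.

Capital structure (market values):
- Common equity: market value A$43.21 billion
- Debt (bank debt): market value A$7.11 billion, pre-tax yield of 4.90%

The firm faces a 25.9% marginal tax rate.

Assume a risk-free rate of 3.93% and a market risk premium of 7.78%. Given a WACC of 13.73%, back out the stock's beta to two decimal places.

1.47

Total capital V = 43.21 + 7.11 = 50.32.
Equity weight = 43.21/50.32 = 0.8587.
Bank debt weight = 7.11/50.32 = 0.1413.
Debt contribution = 0.1413 × 4.9% × (1 − 25.9%) = 0.5130%.
Required equity contribution = 13.73% − 0.5130% = 13.2170%  ⇒  Re = 15.3918%.
CAPM: 15.3918% = 3.93% + β × 7.78%  ⇒  β = 1.4732.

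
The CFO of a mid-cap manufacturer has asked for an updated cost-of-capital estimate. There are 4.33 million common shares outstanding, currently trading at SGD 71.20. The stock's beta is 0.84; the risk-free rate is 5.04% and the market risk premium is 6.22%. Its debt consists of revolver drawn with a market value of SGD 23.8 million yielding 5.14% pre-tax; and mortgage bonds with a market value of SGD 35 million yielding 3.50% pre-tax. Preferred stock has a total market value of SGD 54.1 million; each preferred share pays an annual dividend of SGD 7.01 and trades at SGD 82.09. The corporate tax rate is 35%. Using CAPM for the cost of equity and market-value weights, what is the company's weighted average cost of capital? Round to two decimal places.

8.99%

Cost of equity via CAPM: Re = 5.04% + 0.84 × 6.22% = 10.2648%.
Cost of preferred: Rp = 7.01 / 82.09 = 8.5394%.
Market value of equity E = 71.2 × 4.33m = 308.296m.
Total capital V = 308.296 + 54.1 + 23.8 + 35 = 421.196.
Equity: weight = 308.296/421.196 = 0.7320; cost = 10.2648%.
Preferred: weight = 54.1/421.196 = 0.1284; cost = 8.5394%.
Revolver drawn: weight = 23.8/421.196 = 0.0565; after-tax cost = 5.14% × (1 − 35%) = 3.3410%.
Mortgage bonds: weight = 35/421.196 = 0.0831; after-tax cost = 3.5% × (1 − 35%) = 2.2750%.
WACC = 0.7320 × 10.2648% + 0.1284 × 8.5394% + 0.0565 × 3.3410% + 0.0831 × 2.2750% = 8.9880%.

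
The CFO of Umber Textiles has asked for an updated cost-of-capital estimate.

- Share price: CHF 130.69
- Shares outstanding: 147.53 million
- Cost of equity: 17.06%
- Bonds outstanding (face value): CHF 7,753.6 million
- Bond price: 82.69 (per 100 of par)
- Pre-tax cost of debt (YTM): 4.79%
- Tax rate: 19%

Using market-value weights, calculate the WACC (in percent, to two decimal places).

Market value of equity E = 130.69 × 147.53m = 19280.6957m. Market value of debt D = 7753.6m × 82.69/100 = 6411.45184m.
Total capital V = 19280.6957 + 6411.45184 = 25692.14754.
Equity: weight = 19280.6957/25692.14754 = 0.7505; cost = 17.06%.
Bonds outstanding: weight = 6411.45184/25692.14754 = 0.2495; after-tax cost = 4.79% × (1 − 19%) = 3.8799%.
WACC = 0.7505 × 17.0600% + 0.2495 × 3.8799% = 13.7709%.

13.77%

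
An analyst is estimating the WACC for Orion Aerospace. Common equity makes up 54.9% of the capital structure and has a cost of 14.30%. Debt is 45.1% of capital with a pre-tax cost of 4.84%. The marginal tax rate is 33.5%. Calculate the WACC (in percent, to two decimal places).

9.30%

After-tax cost of debt = 4.84% × (1 − 33.5%) = 3.2186%.
WACC = 0.549 × 14.3000% + 0.451 × 3.2186% = 9.3023%.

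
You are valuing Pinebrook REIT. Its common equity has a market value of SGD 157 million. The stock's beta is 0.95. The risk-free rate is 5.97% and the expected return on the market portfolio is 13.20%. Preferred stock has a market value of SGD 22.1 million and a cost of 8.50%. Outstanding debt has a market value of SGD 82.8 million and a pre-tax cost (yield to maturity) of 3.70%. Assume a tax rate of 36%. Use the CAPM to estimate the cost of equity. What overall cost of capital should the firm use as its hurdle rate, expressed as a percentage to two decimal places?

9.16%

Market risk premium = 13.2% − 5.97% = 7.23%.
Cost of equity via CAPM: Re = 5.97% + 0.95 × 7.23% = 12.8385%.
Total capital V = 157 + 22.1 + 82.8 = 261.9.
Equity: weight = 157/261.9 = 0.5995; cost = 12.8385%.
Preferred: weight = 22.1/261.9 = 0.0844; cost = 8.5%.
Debt: weight = 82.8/261.9 = 0.3162; after-tax cost = 3.7% × (1 − 36%) = 2.3680%.
WACC = 0.5995 × 12.8385% + 0.0844 × 8.5000% + 0.3162 × 2.3680% = 9.1621%.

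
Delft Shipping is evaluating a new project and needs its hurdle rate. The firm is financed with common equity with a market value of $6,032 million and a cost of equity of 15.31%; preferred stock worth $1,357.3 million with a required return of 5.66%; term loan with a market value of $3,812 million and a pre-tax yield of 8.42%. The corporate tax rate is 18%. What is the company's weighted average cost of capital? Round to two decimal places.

11.28%

Total capital V = 6032 + 1357.3 + 3812 = 11201.3.
Equity: weight = 6032/11201.3 = 0.5385; cost = 15.31%.
Preferred: weight = 1357.3/11201.3 = 0.1212; cost = 5.66%.
Term loan: weight = 3812/11201.3 = 0.3403; after-tax cost = 8.42% × (1 − 18%) = 6.9044%.
WACC = 0.5385 × 15.3100% + 0.1212 × 5.6600% + 0.3403 × 6.9044% = 11.2801%.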